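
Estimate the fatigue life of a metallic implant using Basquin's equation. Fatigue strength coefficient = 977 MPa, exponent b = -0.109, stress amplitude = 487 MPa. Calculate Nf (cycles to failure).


sigma_a = sigma_f' * (2Nf)^b
2Nf = (sigma_a/sigma_f')^(1/b)
2Nf = (487/977)^(1/-0.109)
2Nf = 594.28717
Nf = 297.1


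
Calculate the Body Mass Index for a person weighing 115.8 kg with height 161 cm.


BMI = weight / height^2
height = 161 cm = 1.61 m
BMI = 115.8 / 1.61^2
BMI = 44.67 kg/m^2


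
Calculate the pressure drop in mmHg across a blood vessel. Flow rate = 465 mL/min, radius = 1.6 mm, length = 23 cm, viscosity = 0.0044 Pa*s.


dP = 8*mu*L*Q / (pi*r^4)
Q = 465 mL/min = 7.75e-06 m^3/s
dP = 3047.49 Pa = 3047.49 / 133.322 mmHg = 22.86 mmHg


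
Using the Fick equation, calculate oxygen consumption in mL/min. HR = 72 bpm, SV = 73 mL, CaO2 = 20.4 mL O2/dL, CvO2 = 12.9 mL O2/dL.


CO = HR*SV = 72*73/1000 = 5.256 L/min
a-v O2 diff = 20.4 - 12.9 = 7.5 mL/dL
VO2 = CO * (CaO2-CvO2) * 10 dL/L
VO2 = 5.256 * 7.5 * 10
VO2 = 394.2 mL/min


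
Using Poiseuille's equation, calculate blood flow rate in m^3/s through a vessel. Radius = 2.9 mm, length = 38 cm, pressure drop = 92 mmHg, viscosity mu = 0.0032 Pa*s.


Q = pi*r^4*dP / (8*mu*L)
r = 0.0029 m, L = 0.38 m
dP = 92 mmHg = 12265.624 Pa
Q = 2.8016e-04 m^3/s


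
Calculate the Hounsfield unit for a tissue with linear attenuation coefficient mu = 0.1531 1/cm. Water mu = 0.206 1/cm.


HU = ((mu_tissue - mu_water) / mu_water) * 1000
HU = ((0.1531 - 0.206) / 0.206) * 1000
HU = -256.8


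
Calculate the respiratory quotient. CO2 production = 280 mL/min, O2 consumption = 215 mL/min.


RQ = VCO2 / VO2
RQ = 280 / 215
RQ = 1.302


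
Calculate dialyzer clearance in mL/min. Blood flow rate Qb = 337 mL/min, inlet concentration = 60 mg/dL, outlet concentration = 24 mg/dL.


K = Qb * (Cb_in - Cb_out) / Cb_in
K = 337 * (60 - 24) / 60
K = 202.2 mL/min


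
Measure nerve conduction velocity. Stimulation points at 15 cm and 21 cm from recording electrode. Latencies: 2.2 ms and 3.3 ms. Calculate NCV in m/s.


Distance = (21 - 15) / 100 = 0.06 m
dt = (3.3 - 2.2) / 1000 = 0.0011 s
NCV = dist / dt = 54.55 m/s


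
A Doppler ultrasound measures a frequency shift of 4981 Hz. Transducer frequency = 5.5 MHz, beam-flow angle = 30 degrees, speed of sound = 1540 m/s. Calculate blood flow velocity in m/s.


v = fd * c / (2 * f0 * cos(theta))
v = 4981 * 1540 / (2 * 5.5000e+06 * cos(30))
v = 0.8052 m/s


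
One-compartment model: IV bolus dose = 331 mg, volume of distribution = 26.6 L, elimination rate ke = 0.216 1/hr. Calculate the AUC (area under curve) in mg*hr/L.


C0 = Dose/Vd = 331/26.6 = 12.4436 mg/L
AUC = C0/ke = 12.4436/0.216
AUC = 57.61 mg*hr/L


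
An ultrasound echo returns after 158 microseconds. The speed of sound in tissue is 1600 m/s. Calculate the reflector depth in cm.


depth = c * t / 2
t = 158 us = 1.5800e-04 s
depth = 1600 * 1.5800e-04 / 2
depth = 0.1264 m = 12.64 cm


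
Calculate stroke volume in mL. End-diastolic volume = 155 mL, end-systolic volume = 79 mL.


SV = EDV - ESV
SV = 155 - 79
SV = 76 mL


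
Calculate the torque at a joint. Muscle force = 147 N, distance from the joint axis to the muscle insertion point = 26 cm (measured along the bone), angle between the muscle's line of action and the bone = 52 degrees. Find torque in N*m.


Torque = F * d * sin(theta)   (moment arm = d*sin(theta))
d = 26 cm = 0.26 m
Torque = 147 * 0.26 * sin(52)
Torque = 30.12 N*m


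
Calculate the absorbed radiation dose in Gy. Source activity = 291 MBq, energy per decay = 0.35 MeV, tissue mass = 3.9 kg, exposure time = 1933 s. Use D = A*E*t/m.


A = 291 MBq = 2.9100e+08 Bq
E = 0.35 MeV = 5.607e-14 J
D = A*E*t/m = 2.9100e+08*5.607e-14*1933/3.9
D = 0.008087 Gy


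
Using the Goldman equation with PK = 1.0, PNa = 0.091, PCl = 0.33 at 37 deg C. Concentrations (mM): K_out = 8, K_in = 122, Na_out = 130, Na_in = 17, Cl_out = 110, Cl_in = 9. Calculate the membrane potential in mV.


Vm = (RT/F)*ln((PK*Ko + PNa*Nao + PCl*Cli)/(PK*Ki + PNa*Nai + PCl*Clo))
Numer = 22.8, Denom = 159.847
Vm = -52.05 mV


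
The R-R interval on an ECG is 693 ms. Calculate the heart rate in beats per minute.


HR = 60 / RR_interval(s)
RR = 693 ms = 0.693 s
HR = 60 / 0.693 = 86.58 bpm


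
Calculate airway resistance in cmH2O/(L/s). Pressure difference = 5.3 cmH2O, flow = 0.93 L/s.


R = dP / flow
R = 5.3 / 0.93
R = 5.699 cmH2O/(L/s)


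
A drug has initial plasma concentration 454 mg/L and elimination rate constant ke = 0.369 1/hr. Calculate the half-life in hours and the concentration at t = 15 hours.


t_half = ln(2) / ke = 0.693147 / 0.369 = 1.878 hr
C(t) = C0 * exp(-ke*t) = 454 * exp(-0.369*15)
C(15) = 1.792 mg/L


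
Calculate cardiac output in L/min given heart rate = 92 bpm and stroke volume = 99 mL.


CO = HR * SV
CO = 92 * 99 / 1000
CO = 9.108 L/min


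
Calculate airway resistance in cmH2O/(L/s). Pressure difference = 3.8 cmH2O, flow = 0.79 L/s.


R = dP / flow
R = 3.8 / 0.79
R = 4.81 cmH2O/(L/s)


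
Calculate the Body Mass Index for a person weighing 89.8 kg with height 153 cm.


BMI = weight / height^2
height = 153 cm = 1.53 m
BMI = 89.8 / 1.53^2
BMI = 38.36 kg/m^2


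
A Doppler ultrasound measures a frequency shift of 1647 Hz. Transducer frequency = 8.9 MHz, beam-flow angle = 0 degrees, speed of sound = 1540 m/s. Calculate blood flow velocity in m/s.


v = fd * c / (2 * f0 * cos(theta))
v = 1647 * 1540 / (2 * 8.9000e+06 * cos(0))
v = 0.1425 m/s


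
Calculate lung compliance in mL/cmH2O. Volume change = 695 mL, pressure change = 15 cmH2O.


C = dV / dP
C = 695 / 15
C = 46.33 mL/cmH2O


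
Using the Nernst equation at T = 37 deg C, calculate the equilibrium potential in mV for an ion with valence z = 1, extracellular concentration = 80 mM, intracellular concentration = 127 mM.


E = (RT/(zF)) * ln(C_out/C_in)
T = 37 + 273.15 = 310.15 K
E = (8.314 * 310.15 / (1 * 96485)) * ln(80/127)
E = -12.35 mV


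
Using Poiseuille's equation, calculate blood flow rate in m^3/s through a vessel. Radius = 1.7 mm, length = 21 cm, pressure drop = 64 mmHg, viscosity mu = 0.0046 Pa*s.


Q = pi*r^4*dP / (8*mu*L)
r = 0.0017 m, L = 0.21 m
dP = 64 mmHg = 8532.608 Pa
Q = 2.8971e-05 m^3/s


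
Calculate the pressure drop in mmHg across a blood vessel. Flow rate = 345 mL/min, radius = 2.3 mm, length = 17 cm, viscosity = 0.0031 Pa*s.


dP = 8*mu*L*Q / (pi*r^4)
Q = 345 mL/min = 5.75e-06 m^3/s
dP = 275.745 Pa = 275.745 / 133.322 mmHg = 2.068 mmHg


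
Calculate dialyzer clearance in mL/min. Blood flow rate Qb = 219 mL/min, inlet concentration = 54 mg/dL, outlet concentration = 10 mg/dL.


K = Qb * (Cb_in - Cb_out) / Cb_in
K = 219 * (54 - 10) / 54
K = 178.4 mL/min


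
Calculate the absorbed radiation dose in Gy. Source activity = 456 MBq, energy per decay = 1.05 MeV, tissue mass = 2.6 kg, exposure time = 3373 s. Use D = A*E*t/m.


A = 456 MBq = 4.5600e+08 Bq
E = 1.05 MeV = 1.6821e-13 J
D = A*E*t/m = 4.5600e+08*1.6821e-13*3373/2.6
D = 0.09951 Gy


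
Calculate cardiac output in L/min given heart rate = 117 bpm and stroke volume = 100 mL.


CO = HR * SV
CO = 117 * 100 / 1000
CO = 11.7 L/min


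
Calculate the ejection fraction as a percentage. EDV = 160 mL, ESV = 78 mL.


SV = EDV - ESV = 160 - 78 = 82 mL
EF = SV/EDV * 100 = 82/160 * 100
EF = 51.25%


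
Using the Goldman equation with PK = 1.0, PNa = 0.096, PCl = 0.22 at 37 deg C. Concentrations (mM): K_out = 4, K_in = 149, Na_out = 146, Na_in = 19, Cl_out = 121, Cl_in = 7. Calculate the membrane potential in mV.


Vm = (RT/F)*ln((PK*Ko + PNa*Nao + PCl*Cli)/(PK*Ki + PNa*Nai + PCl*Clo))
Numer = 19.556, Denom = 177.444
Vm = -58.94 mV


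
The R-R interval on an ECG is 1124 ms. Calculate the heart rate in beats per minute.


HR = 60 / RR_interval(s)
RR = 1124 ms = 1.124 s
HR = 60 / 1.124 = 53.38 bpm


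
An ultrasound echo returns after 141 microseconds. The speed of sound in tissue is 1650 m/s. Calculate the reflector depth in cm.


depth = c * t / 2
t = 141 us = 1.4100e-04 s
depth = 1650 * 1.4100e-04 / 2
depth = 0.116325 m = 11.6325 cm


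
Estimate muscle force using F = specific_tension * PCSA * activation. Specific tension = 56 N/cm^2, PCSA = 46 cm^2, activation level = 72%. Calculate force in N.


F = sigma * PCSA * activation
F = 56 * 46 * 0.72
F = 1855 N


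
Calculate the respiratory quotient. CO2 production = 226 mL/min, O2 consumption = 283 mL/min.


RQ = VCO2 / VO2
RQ = 226 / 283
RQ = 0.7986


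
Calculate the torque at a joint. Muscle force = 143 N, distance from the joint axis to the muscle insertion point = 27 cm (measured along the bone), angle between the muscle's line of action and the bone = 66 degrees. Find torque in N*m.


Torque = F * d * sin(theta)   (moment arm = d*sin(theta))
d = 27 cm = 0.27 m
Torque = 143 * 0.27 * sin(66)
Torque = 35.27 N*m


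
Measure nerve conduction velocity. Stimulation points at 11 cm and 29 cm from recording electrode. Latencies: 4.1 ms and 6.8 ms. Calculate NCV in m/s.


Distance = (29 - 11) / 100 = 0.18 m
dt = (6.8 - 4.1) / 1000 = 0.0027 s
NCV = dist / dt = 66.67 m/s


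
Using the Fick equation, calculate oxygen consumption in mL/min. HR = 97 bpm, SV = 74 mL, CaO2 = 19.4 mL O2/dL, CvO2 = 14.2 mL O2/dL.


CO = HR*SV = 97*74/1000 = 7.178 L/min
a-v O2 diff = 19.4 - 14.2 = 5.2 mL/dL
VO2 = CO * (CaO2-CvO2) * 10 dL/L
VO2 = 7.178 * 5.2 * 10
VO2 = 373.3 mL/min


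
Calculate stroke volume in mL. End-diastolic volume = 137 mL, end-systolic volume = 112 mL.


SV = EDV - ESV
SV = 137 - 112
SV = 25 mL


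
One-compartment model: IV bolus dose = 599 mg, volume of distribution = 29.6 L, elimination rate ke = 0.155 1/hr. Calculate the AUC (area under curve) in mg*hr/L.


C0 = Dose/Vd = 599/29.6 = 20.2365 mg/L
AUC = C0/ke = 20.2365/0.155
AUC = 130.6 mg*hr/L


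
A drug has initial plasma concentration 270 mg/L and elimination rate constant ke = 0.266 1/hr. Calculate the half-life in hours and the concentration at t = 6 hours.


t_half = ln(2) / ke = 0.693147 / 0.266 = 2.606 hr
C(t) = C0 * exp(-ke*t) = 270 * exp(-0.266*6)
C(6) = 54.73 mg/L


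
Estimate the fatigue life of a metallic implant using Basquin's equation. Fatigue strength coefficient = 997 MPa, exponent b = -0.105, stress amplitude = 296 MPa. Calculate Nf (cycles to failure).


sigma_a = sigma_f' * (2Nf)^b
2Nf = (sigma_a/sigma_f')^(1/b)
2Nf = (296/997)^(1/-0.105)
2Nf = 105411.98
Nf = 5.271e+04


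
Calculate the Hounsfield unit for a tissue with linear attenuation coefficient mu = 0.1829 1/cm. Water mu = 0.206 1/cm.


HU = ((mu_tissue - mu_water) / mu_water) * 1000
HU = ((0.1829 - 0.206) / 0.206) * 1000
HU = -112.1


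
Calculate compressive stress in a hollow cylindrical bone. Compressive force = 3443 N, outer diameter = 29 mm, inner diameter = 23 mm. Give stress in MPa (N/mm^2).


A = pi*(r_o^2 - r_i^2)
r_o = 14.5 mm, r_i = 11.5 mm
A = 245.044 mm^2
sigma = F/A = 3443 / 245.044
sigma = 14.05 MPa


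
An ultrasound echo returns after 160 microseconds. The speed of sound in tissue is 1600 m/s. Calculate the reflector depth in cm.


depth = c * t / 2
t = 160 us = 1.6000e-04 s
depth = 1600 * 1.6000e-04 / 2
depth = 0.128 m = 12.8 cm


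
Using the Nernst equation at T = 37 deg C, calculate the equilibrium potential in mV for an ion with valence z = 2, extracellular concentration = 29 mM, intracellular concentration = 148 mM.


E = (RT/(zF)) * ln(C_out/C_in)
T = 37 + 273.15 = 310.15 K
E = (8.314 * 310.15 / (2 * 96485)) * ln(29/148)
E = -21.78 mV


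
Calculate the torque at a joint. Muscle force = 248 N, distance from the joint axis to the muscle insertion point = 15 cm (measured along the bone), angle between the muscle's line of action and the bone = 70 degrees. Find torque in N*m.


Torque = F * d * sin(theta)   (moment arm = d*sin(theta))
d = 15 cm = 0.15 m
Torque = 248 * 0.15 * sin(70)
Torque = 34.96 N*m


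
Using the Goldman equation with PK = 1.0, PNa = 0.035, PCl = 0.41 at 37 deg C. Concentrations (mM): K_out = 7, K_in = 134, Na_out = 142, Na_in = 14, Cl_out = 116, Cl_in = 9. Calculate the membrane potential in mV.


Vm = (RT/F)*ln((PK*Ko + PNa*Nao + PCl*Cli)/(PK*Ki + PNa*Nai + PCl*Clo))
Numer = 15.66, Denom = 182.05
Vm = -65.56 mV


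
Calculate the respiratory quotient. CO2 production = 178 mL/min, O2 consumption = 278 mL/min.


RQ = VCO2 / VO2
RQ = 178 / 278
RQ = 0.6403


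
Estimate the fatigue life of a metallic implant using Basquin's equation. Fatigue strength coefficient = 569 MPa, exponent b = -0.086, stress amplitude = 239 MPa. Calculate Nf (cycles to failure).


sigma_a = sigma_f' * (2Nf)^b
2Nf = (sigma_a/sigma_f')^(1/b)
2Nf = (239/569)^(1/-0.086)
2Nf = 24010.411
Nf = 1.201e+04


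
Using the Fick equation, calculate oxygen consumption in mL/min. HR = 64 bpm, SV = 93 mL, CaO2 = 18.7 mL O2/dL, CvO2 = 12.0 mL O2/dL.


CO = HR*SV = 64*93/1000 = 5.952 L/min
a-v O2 diff = 18.7 - 12.0 = 6.7 mL/dL
VO2 = CO * (CaO2-CvO2) * 10 dL/L
VO2 = 5.952 * 6.7 * 10
VO2 = 398.8 mL/min


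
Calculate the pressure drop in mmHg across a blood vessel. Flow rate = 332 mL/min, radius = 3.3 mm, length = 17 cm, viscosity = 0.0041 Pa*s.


dP = 8*mu*L*Q / (pi*r^4)
Q = 332 mL/min = 5.53333e-06 m^3/s
dP = 82.814 Pa = 82.814 / 133.322 mmHg = 0.6212 mmHg


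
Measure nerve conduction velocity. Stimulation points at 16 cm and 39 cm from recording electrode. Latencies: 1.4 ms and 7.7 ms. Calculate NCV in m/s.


Distance = (39 - 16) / 100 = 0.23 m
dt = (7.7 - 1.4) / 1000 = 0.0063 s
NCV = dist / dt = 36.51 m/s


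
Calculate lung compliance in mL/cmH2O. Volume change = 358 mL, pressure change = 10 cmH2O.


C = dV / dP
C = 358 / 10
C = 35.8 mL/cmH2O


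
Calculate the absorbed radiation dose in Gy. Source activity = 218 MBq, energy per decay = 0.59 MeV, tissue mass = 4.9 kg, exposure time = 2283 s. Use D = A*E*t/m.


A = 218 MBq = 2.1800e+08 Bq
E = 0.59 MeV = 9.4518e-14 J
D = A*E*t/m = 2.1800e+08*9.4518e-14*2283/4.9
D = 0.0096 Gy


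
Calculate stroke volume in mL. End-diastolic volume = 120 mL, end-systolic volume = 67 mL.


SV = EDV - ESV
SV = 120 - 67
SV = 53 mL


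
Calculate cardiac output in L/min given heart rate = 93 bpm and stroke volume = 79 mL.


CO = HR * SV
CO = 93 * 79 / 1000
CO = 7.347 L/min


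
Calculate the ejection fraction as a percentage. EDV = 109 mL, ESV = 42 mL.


SV = EDV - ESV = 109 - 42 = 67 mL
EF = SV/EDV * 100 = 67/109 * 100
EF = 61.47%


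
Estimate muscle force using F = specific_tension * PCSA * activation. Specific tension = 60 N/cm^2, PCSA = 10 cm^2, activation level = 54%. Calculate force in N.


F = sigma * PCSA * activation
F = 60 * 10 * 0.54
F = 324 N


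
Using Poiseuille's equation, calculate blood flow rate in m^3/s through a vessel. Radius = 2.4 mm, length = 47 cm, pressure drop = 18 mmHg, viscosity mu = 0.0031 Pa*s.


Q = pi*r^4*dP / (8*mu*L)
r = 0.0024 m, L = 0.47 m
dP = 18 mmHg = 2399.796 Pa
Q = 2.1460e-05 m^3/s


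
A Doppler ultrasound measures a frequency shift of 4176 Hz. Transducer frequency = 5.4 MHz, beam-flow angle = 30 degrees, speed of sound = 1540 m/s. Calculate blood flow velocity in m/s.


v = fd * c / (2 * f0 * cos(theta))
v = 4176 * 1540 / (2 * 5.4000e+06 * cos(30))
v = 0.6876 m/s


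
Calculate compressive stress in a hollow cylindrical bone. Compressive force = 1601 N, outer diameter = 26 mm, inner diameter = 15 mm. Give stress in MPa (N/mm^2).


A = pi*(r_o^2 - r_i^2)
r_o = 13 mm, r_i = 7.5 mm
A = 354.215 mm^2
sigma = F/A = 1601 / 354.215
sigma = 4.52 MPa


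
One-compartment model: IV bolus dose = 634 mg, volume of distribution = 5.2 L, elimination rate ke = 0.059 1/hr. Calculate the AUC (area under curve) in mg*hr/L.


C0 = Dose/Vd = 634/5.2 = 121.923 mg/L
AUC = C0/ke = 121.923/0.059
AUC = 2066 mg*hr/L


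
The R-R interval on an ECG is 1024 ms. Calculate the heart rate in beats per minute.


HR = 60 / RR_interval(s)
RR = 1024 ms = 1.024 s
HR = 60 / 1.024 = 58.59 bpm


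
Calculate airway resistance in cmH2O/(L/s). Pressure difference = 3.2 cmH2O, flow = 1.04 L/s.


R = dP / flow
R = 3.2 / 1.04
R = 3.077 cmH2O/(L/s)


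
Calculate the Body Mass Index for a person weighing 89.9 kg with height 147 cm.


BMI = weight / height^2
height = 147 cm = 1.47 m
BMI = 89.9 / 1.47^2
BMI = 41.6 kg/m^2


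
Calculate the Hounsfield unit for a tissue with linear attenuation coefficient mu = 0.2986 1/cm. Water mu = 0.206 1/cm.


HU = ((mu_tissue - mu_water) / mu_water) * 1000
HU = ((0.2986 - 0.206) / 0.206) * 1000
HU = 449.5


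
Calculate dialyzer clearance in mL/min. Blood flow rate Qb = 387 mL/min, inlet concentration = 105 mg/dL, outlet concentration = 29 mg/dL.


K = Qb * (Cb_in - Cb_out) / Cb_in
K = 387 * (105 - 29) / 105
K = 280.1 mL/min


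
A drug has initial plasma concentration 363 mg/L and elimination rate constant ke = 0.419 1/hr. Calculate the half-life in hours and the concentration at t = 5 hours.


t_half = ln(2) / ke = 0.693147 / 0.419 = 1.654 hr
C(t) = C0 * exp(-ke*t) = 363 * exp(-0.419*5)
C(5) = 44.67 mg/L


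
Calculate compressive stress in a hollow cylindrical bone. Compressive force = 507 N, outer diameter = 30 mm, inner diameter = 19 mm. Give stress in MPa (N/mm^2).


A = pi*(r_o^2 - r_i^2)
r_o = 15 mm, r_i = 9.5 mm
A = 423.33 mm^2
sigma = F/A = 507 / 423.33
sigma = 1.198 MPa


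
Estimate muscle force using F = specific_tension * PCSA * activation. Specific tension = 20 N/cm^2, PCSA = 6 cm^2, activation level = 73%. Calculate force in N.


F = sigma * PCSA * activation
F = 20 * 6 * 0.73
F = 87.6 N


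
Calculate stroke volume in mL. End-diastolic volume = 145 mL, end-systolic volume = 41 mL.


SV = EDV - ESV
SV = 145 - 41
SV = 104 mL


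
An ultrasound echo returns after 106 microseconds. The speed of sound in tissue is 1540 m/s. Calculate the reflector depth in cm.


depth = c * t / 2
t = 106 us = 1.0600e-04 s
depth = 1540 * 1.0600e-04 / 2
depth = 0.08162 m = 8.162 cm


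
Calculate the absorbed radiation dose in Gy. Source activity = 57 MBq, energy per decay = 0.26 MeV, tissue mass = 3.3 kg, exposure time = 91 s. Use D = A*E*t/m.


A = 57 MBq = 5.7000e+07 Bq
E = 0.26 MeV = 4.1652e-14 J
D = A*E*t/m = 5.7000e+07*4.1652e-14*91/3.3
D = 6.5469e-05 Gy


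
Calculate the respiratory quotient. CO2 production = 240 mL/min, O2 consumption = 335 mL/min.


RQ = VCO2 / VO2
RQ = 240 / 335
RQ = 0.7164


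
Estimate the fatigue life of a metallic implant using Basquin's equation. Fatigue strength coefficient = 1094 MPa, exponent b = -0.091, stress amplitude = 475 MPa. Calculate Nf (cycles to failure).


sigma_a = sigma_f' * (2Nf)^b
2Nf = (sigma_a/sigma_f')^(1/b)
2Nf = (475/1094)^(1/-0.091)
2Nf = 9584.7162
Nf = 4792


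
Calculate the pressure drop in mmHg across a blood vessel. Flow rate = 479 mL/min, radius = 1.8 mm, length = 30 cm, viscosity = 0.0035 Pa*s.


dP = 8*mu*L*Q / (pi*r^4)
Q = 479 mL/min = 7.98333e-06 m^3/s
dP = 2033.4 Pa = 2033.4 / 133.322 mmHg = 15.25 mmHg


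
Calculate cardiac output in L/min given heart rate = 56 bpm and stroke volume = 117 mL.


CO = HR * SV
CO = 56 * 117 / 1000
CO = 6.552 L/min


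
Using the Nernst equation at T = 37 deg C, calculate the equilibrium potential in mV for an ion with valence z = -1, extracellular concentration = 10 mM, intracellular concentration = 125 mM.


E = (RT/(zF)) * ln(C_out/C_in)
T = 37 + 273.15 = 310.15 K
E = (8.314 * 310.15 / (-1 * 96485)) * ln(10/125)
E = 67.5 mV


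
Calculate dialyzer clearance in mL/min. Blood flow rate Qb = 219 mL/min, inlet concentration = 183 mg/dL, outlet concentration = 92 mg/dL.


K = Qb * (Cb_in - Cb_out) / Cb_in
K = 219 * (183 - 92) / 183
K = 108.9 mL/min


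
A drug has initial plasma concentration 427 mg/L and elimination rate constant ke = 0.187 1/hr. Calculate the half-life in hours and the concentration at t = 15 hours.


t_half = ln(2) / ke = 0.693147 / 0.187 = 3.707 hr
C(t) = C0 * exp(-ke*t) = 427 * exp(-0.187*15)
C(15) = 25.84 mg/L


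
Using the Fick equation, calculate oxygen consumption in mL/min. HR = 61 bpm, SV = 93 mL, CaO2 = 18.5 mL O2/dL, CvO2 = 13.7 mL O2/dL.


CO = HR*SV = 61*93/1000 = 5.673 L/min
a-v O2 diff = 18.5 - 13.7 = 4.8 mL/dL
VO2 = CO * (CaO2-CvO2) * 10 dL/L
VO2 = 5.673 * 4.8 * 10
VO2 = 272.3 mL/min


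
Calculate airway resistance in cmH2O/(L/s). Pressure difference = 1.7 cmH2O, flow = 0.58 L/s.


R = dP / flow
R = 1.7 / 0.58
R = 2.931 cmH2O/(L/s)


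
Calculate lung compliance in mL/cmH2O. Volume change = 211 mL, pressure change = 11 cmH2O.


C = dV / dP
C = 211 / 11
C = 19.18 mL/cmH2O


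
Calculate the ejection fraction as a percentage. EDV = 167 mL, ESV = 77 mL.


SV = EDV - ESV = 167 - 77 = 90 mL
EF = SV/EDV * 100 = 90/167 * 100
EF = 53.89%


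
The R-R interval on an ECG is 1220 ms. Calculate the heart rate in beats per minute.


HR = 60 / RR_interval(s)
RR = 1220 ms = 1.22 s
HR = 60 / 1.22 = 49.18 bpm


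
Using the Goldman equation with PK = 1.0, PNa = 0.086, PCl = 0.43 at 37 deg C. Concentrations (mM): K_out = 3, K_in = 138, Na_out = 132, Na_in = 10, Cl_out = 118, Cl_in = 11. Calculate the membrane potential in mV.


Vm = (RT/F)*ln((PK*Ko + PNa*Nao + PCl*Cli)/(PK*Ki + PNa*Nai + PCl*Clo))
Numer = 19.082, Denom = 189.6
Vm = -61.37 mV


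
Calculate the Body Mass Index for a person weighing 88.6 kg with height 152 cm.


BMI = weight / height^2
height = 152 cm = 1.52 m
BMI = 88.6 / 1.52^2
BMI = 38.35 kg/m^2


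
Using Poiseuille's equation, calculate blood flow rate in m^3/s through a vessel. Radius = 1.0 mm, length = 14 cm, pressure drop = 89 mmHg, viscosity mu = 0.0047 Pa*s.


Q = pi*r^4*dP / (8*mu*L)
r = 0.001 m, L = 0.14 m
dP = 89 mmHg = 11865.658 Pa
Q = 7.0815e-06 m^3/s


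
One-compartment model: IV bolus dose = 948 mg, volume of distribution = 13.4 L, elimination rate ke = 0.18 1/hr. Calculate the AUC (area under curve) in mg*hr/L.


C0 = Dose/Vd = 948/13.4 = 70.7463 mg/L
AUC = C0/ke = 70.7463/0.18
AUC = 393 mg*hr/L


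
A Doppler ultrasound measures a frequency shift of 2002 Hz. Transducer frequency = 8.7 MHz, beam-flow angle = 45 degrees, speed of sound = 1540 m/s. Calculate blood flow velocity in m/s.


v = fd * c / (2 * f0 * cos(theta))
v = 2002 * 1540 / (2 * 8.7000e+06 * cos(45))
v = 0.2506 m/s


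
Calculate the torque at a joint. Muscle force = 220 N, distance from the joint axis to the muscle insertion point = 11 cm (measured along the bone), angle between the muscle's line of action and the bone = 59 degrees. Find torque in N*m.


Torque = F * d * sin(theta)   (moment arm = d*sin(theta))
d = 11 cm = 0.11 m
Torque = 220 * 0.11 * sin(59)
Torque = 20.74 N*m


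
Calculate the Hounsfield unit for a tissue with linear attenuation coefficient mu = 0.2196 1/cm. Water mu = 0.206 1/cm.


HU = ((mu_tissue - mu_water) / mu_water) * 1000
HU = ((0.2196 - 0.206) / 0.206) * 1000
HU = 66.02


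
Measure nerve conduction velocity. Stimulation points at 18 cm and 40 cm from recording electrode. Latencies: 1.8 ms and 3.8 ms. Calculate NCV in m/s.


Distance = (40 - 18) / 100 = 0.22 m
dt = (3.8 - 1.8) / 1000 = 0.002 s
NCV = dist / dt = 110 m/s


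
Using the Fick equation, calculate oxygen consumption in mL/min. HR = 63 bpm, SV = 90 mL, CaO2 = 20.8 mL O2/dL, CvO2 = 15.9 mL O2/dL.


CO = HR*SV = 63*90/1000 = 5.67 L/min
a-v O2 diff = 20.8 - 15.9 = 4.9 mL/dL
VO2 = CO * (CaO2-CvO2) * 10 dL/L
VO2 = 5.67 * 4.9 * 10
VO2 = 277.8 mL/min


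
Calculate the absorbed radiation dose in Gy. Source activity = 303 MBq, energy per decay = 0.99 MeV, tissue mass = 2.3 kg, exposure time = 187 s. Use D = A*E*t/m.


A = 303 MBq = 3.0300e+08 Bq
E = 0.99 MeV = 1.58598e-13 J
D = A*E*t/m = 3.0300e+08*1.58598e-13*187/2.3
D = 0.003907 Gy


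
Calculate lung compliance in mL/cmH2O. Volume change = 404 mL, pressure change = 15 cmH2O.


C = dV / dP
C = 404 / 15
C = 26.93 mL/cmH2O


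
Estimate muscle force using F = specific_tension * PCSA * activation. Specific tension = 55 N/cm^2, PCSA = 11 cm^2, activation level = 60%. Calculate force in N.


F = sigma * PCSA * activation
F = 55 * 11 * 0.6
F = 363 N


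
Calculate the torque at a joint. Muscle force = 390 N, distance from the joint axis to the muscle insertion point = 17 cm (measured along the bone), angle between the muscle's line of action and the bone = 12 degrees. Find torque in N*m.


Torque = F * d * sin(theta)   (moment arm = d*sin(theta))
d = 17 cm = 0.17 m
Torque = 390 * 0.17 * sin(12)
Torque = 13.78 N*m


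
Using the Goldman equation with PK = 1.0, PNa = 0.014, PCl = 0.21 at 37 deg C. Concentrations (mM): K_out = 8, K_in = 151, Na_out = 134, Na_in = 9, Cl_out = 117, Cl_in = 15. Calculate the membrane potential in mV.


Vm = (RT/F)*ln((PK*Ko + PNa*Nao + PCl*Cli)/(PK*Ki + PNa*Nai + PCl*Clo))
Numer = 13.026, Denom = 175.696
Vm = -69.53 mV


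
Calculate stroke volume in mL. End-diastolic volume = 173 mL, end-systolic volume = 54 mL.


SV = EDV - ESV
SV = 173 - 54
SV = 119 mL


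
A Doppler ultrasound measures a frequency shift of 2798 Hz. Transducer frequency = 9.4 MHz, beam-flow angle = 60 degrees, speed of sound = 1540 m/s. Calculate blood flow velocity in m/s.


v = fd * c / (2 * f0 * cos(theta))
v = 2798 * 1540 / (2 * 9.4000e+06 * cos(60))
v = 0.4584 m/s


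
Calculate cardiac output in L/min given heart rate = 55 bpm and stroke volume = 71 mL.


CO = HR * SV
CO = 55 * 71 / 1000
CO = 3.905 L/min


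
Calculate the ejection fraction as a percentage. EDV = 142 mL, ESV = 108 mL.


SV = EDV - ESV = 142 - 108 = 34 mL
EF = SV/EDV * 100 = 34/142 * 100
EF = 23.94%


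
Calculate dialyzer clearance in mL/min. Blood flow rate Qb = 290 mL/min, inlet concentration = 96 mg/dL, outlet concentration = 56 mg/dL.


K = Qb * (Cb_in - Cb_out) / Cb_in
K = 290 * (96 - 56) / 96
K = 120.8 mL/min


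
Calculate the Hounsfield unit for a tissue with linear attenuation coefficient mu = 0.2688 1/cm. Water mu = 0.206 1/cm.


HU = ((mu_tissue - mu_water) / mu_water) * 1000
HU = ((0.2688 - 0.206) / 0.206) * 1000
HU = 304.9


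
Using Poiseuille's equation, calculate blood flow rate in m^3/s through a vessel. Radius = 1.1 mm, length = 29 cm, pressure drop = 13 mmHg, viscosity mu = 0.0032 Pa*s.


Q = pi*r^4*dP / (8*mu*L)
r = 0.0011 m, L = 0.29 m
dP = 13 mmHg = 1733.186 Pa
Q = 1.0738e-06 m^3/s


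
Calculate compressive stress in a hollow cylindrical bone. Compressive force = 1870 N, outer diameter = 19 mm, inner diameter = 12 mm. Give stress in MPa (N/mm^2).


A = pi*(r_o^2 - r_i^2)
r_o = 9.5 mm, r_i = 6 mm
A = 170.431 mm^2
sigma = F/A = 1870 / 170.431
sigma = 10.97 MPa


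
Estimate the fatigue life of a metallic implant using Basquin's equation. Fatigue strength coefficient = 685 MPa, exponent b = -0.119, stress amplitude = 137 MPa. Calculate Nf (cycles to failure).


sigma_a = sigma_f' * (2Nf)^b
2Nf = (sigma_a/sigma_f')^(1/b)
2Nf = (137/685)^(1/-0.119)
2Nf = 747648.58
Nf = 3.738e+05


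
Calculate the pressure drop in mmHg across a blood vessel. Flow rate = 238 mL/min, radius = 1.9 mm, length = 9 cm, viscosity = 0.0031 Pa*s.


dP = 8*mu*L*Q / (pi*r^4)
Q = 238 mL/min = 3.96667e-06 m^3/s
dP = 216.25 Pa = 216.25 / 133.322 mmHg = 1.622 mmHg


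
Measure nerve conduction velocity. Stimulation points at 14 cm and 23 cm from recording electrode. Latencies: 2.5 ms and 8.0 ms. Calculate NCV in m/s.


Distance = (23 - 14) / 100 = 0.09 m
dt = (8.0 - 2.5) / 1000 = 0.0055 s
NCV = dist / dt = 16.36 m/s


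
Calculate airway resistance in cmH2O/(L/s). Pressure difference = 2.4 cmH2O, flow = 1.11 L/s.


R = dP / flow
R = 2.4 / 1.11
R = 2.162 cmH2O/(L/s)


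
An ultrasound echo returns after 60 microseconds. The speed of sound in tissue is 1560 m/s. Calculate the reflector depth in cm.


depth = c * t / 2
t = 60 us = 6.0000e-05 s
depth = 1560 * 6.0000e-05 / 2
depth = 0.0468 m = 4.68 cm


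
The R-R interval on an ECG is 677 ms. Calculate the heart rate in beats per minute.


HR = 60 / RR_interval(s)
RR = 677 ms = 0.677 s
HR = 60 / 0.677 = 88.63 bpm


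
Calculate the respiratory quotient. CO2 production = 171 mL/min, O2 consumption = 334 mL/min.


RQ = VCO2 / VO2
RQ = 171 / 334
RQ = 0.512


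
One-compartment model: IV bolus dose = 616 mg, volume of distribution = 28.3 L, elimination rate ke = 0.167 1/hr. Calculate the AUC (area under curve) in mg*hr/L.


C0 = Dose/Vd = 616/28.3 = 21.7668 mg/L
AUC = C0/ke = 21.7668/0.167
AUC = 130.3 mg*hr/L


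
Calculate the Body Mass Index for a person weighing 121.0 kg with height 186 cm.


BMI = weight / height^2
height = 186 cm = 1.86 m
BMI = 121.0 / 1.86^2
BMI = 34.98 kg/m^2


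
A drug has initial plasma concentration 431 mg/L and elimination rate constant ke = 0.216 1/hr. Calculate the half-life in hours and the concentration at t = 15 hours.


t_half = ln(2) / ke = 0.693147 / 0.216 = 3.209 hr
C(t) = C0 * exp(-ke*t) = 431 * exp(-0.216*15)
C(15) = 16.88 mg/L


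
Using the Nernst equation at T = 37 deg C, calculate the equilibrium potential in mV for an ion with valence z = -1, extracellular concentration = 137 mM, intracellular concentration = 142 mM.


E = (RT/(zF)) * ln(C_out/C_in)
T = 37 + 273.15 = 310.15 K
E = (8.314 * 310.15 / (-1 * 96485)) * ln(137/142)
E = 0.958 mV


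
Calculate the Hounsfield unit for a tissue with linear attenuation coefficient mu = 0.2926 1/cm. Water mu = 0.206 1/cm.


HU = ((mu_tissue - mu_water) / mu_water) * 1000
HU = ((0.2926 - 0.206) / 0.206) * 1000
HU = 420.4


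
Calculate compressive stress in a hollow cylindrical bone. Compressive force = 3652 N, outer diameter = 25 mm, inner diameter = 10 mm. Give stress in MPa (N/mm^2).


A = pi*(r_o^2 - r_i^2)
r_o = 12.5 mm, r_i = 5 mm
A = 412.334 mm^2
sigma = F/A = 3652 / 412.334
sigma = 8.857 MPa


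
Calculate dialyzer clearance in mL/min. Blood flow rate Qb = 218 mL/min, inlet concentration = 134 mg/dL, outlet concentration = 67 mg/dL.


K = Qb * (Cb_in - Cb_out) / Cb_in
K = 218 * (134 - 67) / 134
K = 109 mL/min


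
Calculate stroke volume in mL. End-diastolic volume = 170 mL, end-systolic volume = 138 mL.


SV = EDV - ESV
SV = 170 - 138
SV = 32 mL


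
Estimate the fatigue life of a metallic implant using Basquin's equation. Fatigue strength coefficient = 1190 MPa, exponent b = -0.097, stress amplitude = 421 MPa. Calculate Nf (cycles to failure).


sigma_a = sigma_f' * (2Nf)^b
2Nf = (sigma_a/sigma_f')^(1/b)
2Nf = (421/1190)^(1/-0.097)
2Nf = 44896.771
Nf = 2.245e+04


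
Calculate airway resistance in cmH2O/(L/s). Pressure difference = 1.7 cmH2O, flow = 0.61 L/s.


R = dP / flow
R = 1.7 / 0.61
R = 2.787 cmH2O/(L/s)


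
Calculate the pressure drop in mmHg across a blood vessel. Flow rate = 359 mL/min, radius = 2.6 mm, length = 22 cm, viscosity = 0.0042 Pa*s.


dP = 8*mu*L*Q / (pi*r^4)
Q = 359 mL/min = 5.98333e-06 m^3/s
dP = 308.079 Pa = 308.079 / 133.322 mmHg = 2.311 mmHg


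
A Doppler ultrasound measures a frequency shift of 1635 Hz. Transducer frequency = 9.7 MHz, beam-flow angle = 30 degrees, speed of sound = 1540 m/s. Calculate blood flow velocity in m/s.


v = fd * c / (2 * f0 * cos(theta))
v = 1635 * 1540 / (2 * 9.7000e+06 * cos(30))
v = 0.1499 m/s


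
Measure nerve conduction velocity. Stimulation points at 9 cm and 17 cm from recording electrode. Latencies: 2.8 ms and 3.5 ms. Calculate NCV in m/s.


Distance = (17 - 9) / 100 = 0.08 m
dt = (3.5 - 2.8) / 1000 = 7.0000e-04 s
NCV = dist / dt = 114.3 m/s


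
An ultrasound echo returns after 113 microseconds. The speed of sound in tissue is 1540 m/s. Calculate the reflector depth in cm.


depth = c * t / 2
t = 113 us = 1.1300e-04 s
depth = 1540 * 1.1300e-04 / 2
depth = 0.08701 m = 8.701 cm


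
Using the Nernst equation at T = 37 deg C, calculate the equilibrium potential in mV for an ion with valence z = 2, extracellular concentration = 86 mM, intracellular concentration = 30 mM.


E = (RT/(zF)) * ln(C_out/C_in)
T = 37 + 273.15 = 310.15 K
E = (8.314 * 310.15 / (2 * 96485)) * ln(86/30)
E = 14.07 mV


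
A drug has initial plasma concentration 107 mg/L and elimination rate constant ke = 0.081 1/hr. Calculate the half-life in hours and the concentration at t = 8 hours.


t_half = ln(2) / ke = 0.693147 / 0.081 = 8.557 hr
C(t) = C0 * exp(-ke*t) = 107 * exp(-0.081*8)
C(8) = 55.97 mg/L


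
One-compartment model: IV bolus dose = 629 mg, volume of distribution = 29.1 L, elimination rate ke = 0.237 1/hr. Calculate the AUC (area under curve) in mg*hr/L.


C0 = Dose/Vd = 629/29.1 = 21.6151 mg/L
AUC = C0/ke = 21.6151/0.237
AUC = 91.2 mg*hr/L


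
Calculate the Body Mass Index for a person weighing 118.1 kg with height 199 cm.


BMI = weight / height^2
height = 199 cm = 1.99 m
BMI = 118.1 / 1.99^2
BMI = 29.82 kg/m^2


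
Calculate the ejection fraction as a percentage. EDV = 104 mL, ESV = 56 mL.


SV = EDV - ESV = 104 - 56 = 48 mL
EF = SV/EDV * 100 = 48/104 * 100
EF = 46.15%


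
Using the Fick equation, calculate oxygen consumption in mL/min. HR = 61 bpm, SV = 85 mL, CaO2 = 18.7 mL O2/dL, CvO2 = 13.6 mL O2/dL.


CO = HR*SV = 61*85/1000 = 5.185 L/min
a-v O2 diff = 18.7 - 13.6 = 5.1 mL/dL
VO2 = CO * (CaO2-CvO2) * 10 dL/L
VO2 = 5.185 * 5.1 * 10
VO2 = 264.4 mL/min


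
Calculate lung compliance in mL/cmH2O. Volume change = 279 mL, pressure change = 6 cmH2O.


C = dV / dP
C = 279 / 6
C = 46.5 mL/cmH2O


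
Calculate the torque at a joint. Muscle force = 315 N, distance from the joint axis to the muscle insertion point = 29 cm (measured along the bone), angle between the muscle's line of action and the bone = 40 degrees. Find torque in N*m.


Torque = F * d * sin(theta)   (moment arm = d*sin(theta))
d = 29 cm = 0.29 m
Torque = 315 * 0.29 * sin(40)
Torque = 58.72 N*m


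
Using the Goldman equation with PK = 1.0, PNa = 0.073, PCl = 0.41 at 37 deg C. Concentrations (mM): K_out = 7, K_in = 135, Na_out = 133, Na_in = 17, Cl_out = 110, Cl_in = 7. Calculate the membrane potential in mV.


Vm = (RT/F)*ln((PK*Ko + PNa*Nao + PCl*Cli)/(PK*Ki + PNa*Nai + PCl*Clo))
Numer = 19.579, Denom = 181.341
Vm = -59.49 mV


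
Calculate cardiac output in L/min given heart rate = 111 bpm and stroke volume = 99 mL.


CO = HR * SV
CO = 111 * 99 / 1000
CO = 10.99 L/min


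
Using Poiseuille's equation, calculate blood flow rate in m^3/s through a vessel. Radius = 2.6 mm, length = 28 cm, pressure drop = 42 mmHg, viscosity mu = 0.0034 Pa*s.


Q = pi*r^4*dP / (8*mu*L)
r = 0.0026 m, L = 0.28 m
dP = 42 mmHg = 5599.524 Pa
Q = 1.0555e-04 m^3/s


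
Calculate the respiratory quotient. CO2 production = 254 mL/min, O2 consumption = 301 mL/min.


RQ = VCO2 / VO2
RQ = 254 / 301
RQ = 0.8439


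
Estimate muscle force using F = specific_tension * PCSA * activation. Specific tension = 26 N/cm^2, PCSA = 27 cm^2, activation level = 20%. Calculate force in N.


F = sigma * PCSA * activation
F = 26 * 27 * 0.2
F = 140.4 N


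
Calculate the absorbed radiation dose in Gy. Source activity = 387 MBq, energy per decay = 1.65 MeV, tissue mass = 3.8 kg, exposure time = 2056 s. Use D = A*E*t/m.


A = 387 MBq = 3.8700e+08 Bq
E = 1.65 MeV = 2.6433e-13 J
D = A*E*t/m = 3.8700e+08*2.6433e-13*2056/3.8
D = 0.05535 Gy


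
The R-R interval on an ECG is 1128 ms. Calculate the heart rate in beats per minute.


HR = 60 / RR_interval(s)
RR = 1128 ms = 1.128 s
HR = 60 / 1.128 = 53.19 bpm


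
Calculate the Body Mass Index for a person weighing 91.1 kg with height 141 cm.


BMI = weight / height^2
height = 141 cm = 1.41 m
BMI = 91.1 / 1.41^2
BMI = 45.82 kg/m^2


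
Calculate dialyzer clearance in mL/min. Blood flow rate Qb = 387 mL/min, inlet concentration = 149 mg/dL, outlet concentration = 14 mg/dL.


K = Qb * (Cb_in - Cb_out) / Cb_in
K = 387 * (149 - 14) / 149
K = 350.6 mL/min


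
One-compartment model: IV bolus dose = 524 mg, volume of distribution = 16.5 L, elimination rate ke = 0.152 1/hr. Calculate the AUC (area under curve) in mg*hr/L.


C0 = Dose/Vd = 524/16.5 = 31.7576 mg/L
AUC = C0/ke = 31.7576/0.152
AUC = 208.9 mg*hr/L


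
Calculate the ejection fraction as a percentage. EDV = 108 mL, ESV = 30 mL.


SV = EDV - ESV = 108 - 30 = 78 mL
EF = SV/EDV * 100 = 78/108 * 100
EF = 72.22%


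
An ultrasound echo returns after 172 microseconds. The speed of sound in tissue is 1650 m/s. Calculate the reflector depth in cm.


depth = c * t / 2
t = 172 us = 1.7200e-04 s
depth = 1650 * 1.7200e-04 / 2
depth = 0.1419 m = 14.19 cm


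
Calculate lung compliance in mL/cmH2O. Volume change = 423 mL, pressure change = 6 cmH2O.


C = dV / dP
C = 423 / 6
C = 70.5 mL/cmH2O


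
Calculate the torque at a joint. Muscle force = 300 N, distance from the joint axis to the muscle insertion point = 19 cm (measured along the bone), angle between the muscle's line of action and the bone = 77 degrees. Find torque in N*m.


Torque = F * d * sin(theta)   (moment arm = d*sin(theta))
d = 19 cm = 0.19 m
Torque = 300 * 0.19 * sin(77)
Torque = 55.54 N*m


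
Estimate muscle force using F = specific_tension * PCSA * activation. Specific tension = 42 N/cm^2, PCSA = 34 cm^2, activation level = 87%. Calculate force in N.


F = sigma * PCSA * activation
F = 42 * 34 * 0.87
F = 1242 N


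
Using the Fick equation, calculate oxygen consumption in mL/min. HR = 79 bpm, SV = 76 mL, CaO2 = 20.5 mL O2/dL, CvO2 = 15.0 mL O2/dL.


CO = HR*SV = 79*76/1000 = 6.004 L/min
a-v O2 diff = 20.5 - 15.0 = 5.5 mL/dL
VO2 = CO * (CaO2-CvO2) * 10 dL/L
VO2 = 6.004 * 5.5 * 10
VO2 = 330.2 mL/min


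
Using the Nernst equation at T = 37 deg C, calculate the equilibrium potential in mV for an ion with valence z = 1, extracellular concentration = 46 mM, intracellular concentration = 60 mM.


E = (RT/(zF)) * ln(C_out/C_in)
T = 37 + 273.15 = 310.15 K
E = (8.314 * 310.15 / (1 * 96485)) * ln(46/60)
E = -7.101 mV


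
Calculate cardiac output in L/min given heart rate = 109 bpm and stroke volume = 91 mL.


CO = HR * SV
CO = 109 * 91 / 1000
CO = 9.919 L/min


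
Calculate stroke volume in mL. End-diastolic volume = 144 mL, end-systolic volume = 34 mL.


SV = EDV - ESV
SV = 144 - 34
SV = 110 mL


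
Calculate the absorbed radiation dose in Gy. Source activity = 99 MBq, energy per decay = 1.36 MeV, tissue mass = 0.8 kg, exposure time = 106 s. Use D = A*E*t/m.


A = 99 MBq = 9.9000e+07 Bq
E = 1.36 MeV = 2.17872e-13 J
D = A*E*t/m = 9.9000e+07*2.17872e-13*106/0.8
D = 0.002858 Gy


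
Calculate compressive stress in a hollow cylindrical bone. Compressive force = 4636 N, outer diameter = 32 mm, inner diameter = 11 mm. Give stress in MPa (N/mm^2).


A = pi*(r_o^2 - r_i^2)
r_o = 16 mm, r_i = 5.5 mm
A = 709.215 mm^2
sigma = F/A = 4636 / 709.215
sigma = 6.537 MPa


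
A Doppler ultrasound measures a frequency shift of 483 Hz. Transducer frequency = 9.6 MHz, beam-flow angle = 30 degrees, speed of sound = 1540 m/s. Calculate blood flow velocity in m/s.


v = fd * c / (2 * f0 * cos(theta))
v = 483 * 1540 / (2 * 9.6000e+06 * cos(30))
v = 0.04473 m/s


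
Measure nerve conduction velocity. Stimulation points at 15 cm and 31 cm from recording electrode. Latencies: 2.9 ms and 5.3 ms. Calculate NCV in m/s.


Distance = (31 - 15) / 100 = 0.16 m
dt = (5.3 - 2.9) / 1000 = 0.0024 s
NCV = dist / dt = 66.67 m/s


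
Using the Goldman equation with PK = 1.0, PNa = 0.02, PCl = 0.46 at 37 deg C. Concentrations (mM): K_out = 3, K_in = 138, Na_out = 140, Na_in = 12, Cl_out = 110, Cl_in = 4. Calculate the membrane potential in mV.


Vm = (RT/F)*ln((PK*Ko + PNa*Nao + PCl*Cli)/(PK*Ki + PNa*Nai + PCl*Clo))
Numer = 7.64, Denom = 188.84
Vm = -85.72 mV


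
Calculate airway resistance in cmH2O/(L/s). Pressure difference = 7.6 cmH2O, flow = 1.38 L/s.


R = dP / flow
R = 7.6 / 1.38
R = 5.507 cmH2O/(L/s)
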